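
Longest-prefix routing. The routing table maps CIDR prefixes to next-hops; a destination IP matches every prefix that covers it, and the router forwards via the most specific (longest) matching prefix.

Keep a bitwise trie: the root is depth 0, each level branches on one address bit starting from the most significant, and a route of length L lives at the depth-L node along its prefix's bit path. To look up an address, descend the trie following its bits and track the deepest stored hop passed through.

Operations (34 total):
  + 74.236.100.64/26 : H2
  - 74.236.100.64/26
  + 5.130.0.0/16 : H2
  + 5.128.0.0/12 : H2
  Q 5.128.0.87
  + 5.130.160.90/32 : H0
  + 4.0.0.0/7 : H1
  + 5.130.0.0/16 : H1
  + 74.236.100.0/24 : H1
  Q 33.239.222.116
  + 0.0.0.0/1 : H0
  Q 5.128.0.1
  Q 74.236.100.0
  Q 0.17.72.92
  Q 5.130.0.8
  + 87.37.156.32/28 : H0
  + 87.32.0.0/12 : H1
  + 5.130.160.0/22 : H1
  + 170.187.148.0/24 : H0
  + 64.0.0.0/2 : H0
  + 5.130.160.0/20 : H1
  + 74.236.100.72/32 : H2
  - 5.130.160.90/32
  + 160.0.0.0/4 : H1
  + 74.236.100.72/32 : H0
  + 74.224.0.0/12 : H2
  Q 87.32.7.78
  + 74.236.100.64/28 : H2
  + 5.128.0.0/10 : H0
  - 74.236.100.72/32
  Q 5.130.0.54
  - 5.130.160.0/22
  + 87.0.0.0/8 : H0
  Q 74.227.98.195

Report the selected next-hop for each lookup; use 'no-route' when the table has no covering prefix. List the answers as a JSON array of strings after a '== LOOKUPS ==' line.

Process each operation:
  + 74.236.100.64/26 (H2) depth=26
  - 74.236.100.64/26 clear@26
  + 5.130.0.0/16 (H2) depth=16
  + 5.128.0.0/12 (H2) depth=12
  lookup 5.128.0.87: bits 00000101100000 walk d0:-→d1:-→d2:-→d3:-→d4:-→d5:-→d6:-→d7:-→d8:-→d9:-→d10:-→d11:-→d12:H2→d13:-→d14:- -> H2
  + 5.130.160.90/32 (H0) depth=32
  + 4.0.0.0/7 (H1) depth=7
  + 5.130.0.0/16 (H1) depth=16
  + 74.236.100.0/24 (H1) depth=24
  lookup 33.239.222.116: bits 00 walk d0:-→d1:-→d2:- -> no-route
  + 0.0.0.0/1 (H0) depth=1
  lookup 5.128.0.1: bits 00000101100000 walk d0:-→d1:H0→d2:-→d3:-→d4:-→d5:-→d6:-→d7:H1→d8:-→d9:-→d10:-→d11:-→d12:H2→d13:-→d14:- -> H2
  lookup 74.236.100.0: bits 0100101011101100011001000 walk d0:-→d1:H0→d2:-→d3:-→d4:-→d5:-→d6:-→d7:-→d8:-→d9:-→d10:-→d11:-→d12:-→d13:-→d14:-→d15:-→d16:-→d17:-→d18:-→d19:-→d20:-→d21:-→d22:-→d23:-→d24:H1→d25:- -> H1
  lookup 0.17.72.92: bits 00000 walk d0:-→d1:H0→d2:-→d3:-→d4:-→d5:- -> H0
  lookup 5.130.0.8: bits 0000010110000010 walk d0:-→d1:H0→d2:-→d3:-→d4:-→d5:-→d6:-→d7:H1→d8:-→d9:-→d10:-→d11:-→d12:H2→d13:-→d14:-→d15:-→d16:H1 -> H1
  + 87.37.156.32/28 (H0) depth=28
  + 87.32.0.0/12 (H1) depth=12
  + 5.130.160.0/22 (H1) depth=22
  + 170.187.148.0/24 (H0) depth=24
  + 64.0.0.0/2 (H0) depth=2
  + 5.130.160.0/20 (H1) depth=20
  + 74.236.100.72/32 (H2) depth=32
  - 5.130.160.90/32 clear@32
  + 160.0.0.0/4 (H1) depth=4
  + 74.236.100.72/32 (H0) depth=32
  + 74.224.0.0/12 (H2) depth=12
  lookup 87.32.7.78: bits 0101011100100 walk d0:-→d1:H0→d2:H0→d3:-→d4:-→d5:-→d6:-→d7:-→d8:-→d9:-→d10:-→d11:-→d12:H1→d13:- -> H1
  + 74.236.100.64/28 (H2) depth=28
  + 5.128.0.0/10 (H0) depth=10
  - 74.236.100.72/32 clear@32
  lookup 5.130.0.54: bits 0000010110000010 walk d0:-→d1:H0→d2:-→d3:-→d4:-→d5:-→d6:-→d7:H1→d8:-→d9:-→d10:H0→d11:-→d12:H2→d13:-→d14:-→d15:-→d16:H1 -> H1
  - 5.130.160.0/22 clear@22
  + 87.0.0.0/8 (H0) depth=8
  lookup 74.227.98.195: bits 010010101110 walk d0:-→d1:H0→d2:H0→d3:-→d4:-→d5:-→d6:-→d7:-→d8:-→d9:-→d10:-→d11:-→d12:H2 -> H2

== LOOKUPS ==
["H2","no-route","H2","H1","H0","H1","H1","H1","H2"]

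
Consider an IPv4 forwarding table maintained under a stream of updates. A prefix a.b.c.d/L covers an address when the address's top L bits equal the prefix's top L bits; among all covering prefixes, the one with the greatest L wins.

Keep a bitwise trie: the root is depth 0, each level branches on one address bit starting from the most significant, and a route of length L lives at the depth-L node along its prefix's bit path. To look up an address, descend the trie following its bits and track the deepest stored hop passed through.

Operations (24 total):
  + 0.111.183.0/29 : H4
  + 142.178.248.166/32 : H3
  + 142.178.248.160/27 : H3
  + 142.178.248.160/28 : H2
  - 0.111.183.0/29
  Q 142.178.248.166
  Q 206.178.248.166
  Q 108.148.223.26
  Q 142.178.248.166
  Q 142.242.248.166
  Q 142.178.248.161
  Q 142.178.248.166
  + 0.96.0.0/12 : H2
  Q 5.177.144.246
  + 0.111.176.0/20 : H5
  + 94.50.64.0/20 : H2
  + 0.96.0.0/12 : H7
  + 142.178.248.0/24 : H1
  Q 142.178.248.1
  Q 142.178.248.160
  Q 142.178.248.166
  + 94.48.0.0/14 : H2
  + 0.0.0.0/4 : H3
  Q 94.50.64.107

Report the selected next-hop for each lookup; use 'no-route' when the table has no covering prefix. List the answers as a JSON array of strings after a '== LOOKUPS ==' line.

Trace:
  + 0.111.183.0/29 (H4) depth=29
  + 142.178.248.166/32 (H3) depth=32
  + 142.178.248.160/27 (H3) depth=27
  + 142.178.248.160/28 (H2) depth=28
  del 0.111.183.0/29 (clear depth 29)
  Q 142.178.248.166: descend 10001110101100101111100010100110 ; hops seen [H3,H2,H3] ; pick H3
  Q 206.178.248.166: descend 1 ; hops seen [∅] ; pick no-route
  Q 108.148.223.26: descend 0 ; hops seen [∅] ; pick no-route
  Q 142.178.248.166: descend 10001110101100101111100010100110 ; hops seen [H3,H2,H3] ; pick H3
  Q 142.242.248.166: descend 100011101 ; hops seen [∅] ; pick no-route
  Q 142.178.248.161: descend 10001110101100101111100010100 ; hops seen [H3,H2] ; pick H2
  Q 142.178.248.166: descend 10001110101100101111100010100110 ; hops seen [H3,H2,H3] ; pick H3
  + 0.96.0.0/12 (H2) depth=12
  Q 5.177.144.246: descend 00000 ; hops seen [∅] ; pick no-route
  + 0.111.176.0/20 (H5) depth=20
  + 94.50.64.0/20 (H2) depth=20
  + 0.96.0.0/12 (H7) depth=12
  + 142.178.248.0/24 (H1) depth=24
  Q 142.178.248.1: descend 100011101011001011111000 ; hops seen [H1] ; pick H1
  Q 142.178.248.160: descend 10001110101100101111100010100 ; hops seen [H1,H3,H2] ; pick H2
  Q 142.178.248.166: descend 10001110101100101111100010100110 ; hops seen [H1,H3,H2,H3] ; pick H3
  + 94.48.0.0/14 (H2) depth=14
  + 0.0.0.0/4 (H3) depth=4
  Q 94.50.64.107: descend 01011110001100100100 ; hops seen [H2,H2] ; pick H2

== LOOKUPS ==
["H3","no-route","no-route","H3","no-route","H2","H3","no-route","H1","H2","H3","H2"]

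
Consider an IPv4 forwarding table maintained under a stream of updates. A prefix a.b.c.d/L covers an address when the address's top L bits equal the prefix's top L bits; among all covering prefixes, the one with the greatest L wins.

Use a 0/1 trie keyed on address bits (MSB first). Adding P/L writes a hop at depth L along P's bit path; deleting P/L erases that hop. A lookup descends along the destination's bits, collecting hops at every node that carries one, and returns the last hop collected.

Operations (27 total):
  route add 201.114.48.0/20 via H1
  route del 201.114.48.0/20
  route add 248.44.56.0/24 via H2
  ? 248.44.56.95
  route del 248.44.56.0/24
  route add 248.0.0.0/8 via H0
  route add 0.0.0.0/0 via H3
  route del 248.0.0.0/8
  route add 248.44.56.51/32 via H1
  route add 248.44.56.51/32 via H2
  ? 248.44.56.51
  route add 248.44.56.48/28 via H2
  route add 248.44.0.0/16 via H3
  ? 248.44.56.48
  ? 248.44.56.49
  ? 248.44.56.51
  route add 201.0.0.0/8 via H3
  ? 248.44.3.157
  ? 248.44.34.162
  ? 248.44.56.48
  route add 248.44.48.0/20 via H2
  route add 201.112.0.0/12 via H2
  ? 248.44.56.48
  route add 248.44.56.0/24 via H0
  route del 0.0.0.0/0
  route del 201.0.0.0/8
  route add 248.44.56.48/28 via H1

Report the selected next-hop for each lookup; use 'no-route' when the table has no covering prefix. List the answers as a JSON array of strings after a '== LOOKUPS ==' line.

Process each operation:
  add 201.114.48.0/20 -> H1 at depth 20
  del 201.114.48.0/20 (clear depth 20)
  add 248.44.56.0/24 -> H2 at depth 24
  Q 248.44.56.95: descend 111110000010110000111000 ; hops seen [H2] ; pick H2
  del 248.44.56.0/24 (clear depth 24)
  add 248.0.0.0/8 -> H0 at depth 8
  add 0.0.0.0/0 -> H3 at depth 0
  del 248.0.0.0/8 (clear depth 8)
  add 248.44.56.51/32 -> H1 at depth 32
  add 248.44.56.51/32 -> H2 at depth 32
  Q 248.44.56.51: descend 11111000001011000011100000110011 ; hops seen [H3,H2] ; pick H2
  add 248.44.56.48/28 -> H2 at depth 28
  add 248.44.0.0/16 -> H3 at depth 16
  Q 248.44.56.48: descend 111110000010110000111000001100 ; hops seen [H3,H3,H2] ; pick H2
  Q 248.44.56.49: descend 111110000010110000111000001100 ; hops seen [H3,H3,H2] ; pick H2
  Q 248.44.56.51: descend 11111000001011000011100000110011 ; hops seen [H3,H3,H2,H2] ; pick H2
  add 201.0.0.0/8 -> H3 at depth 8
  Q 248.44.3.157: descend 111110000010110000 ; hops seen [H3,H3] ; pick H3
  Q 248.44.34.162: descend 1111100000101100001 ; hops seen [H3,H3] ; pick H3
  Q 248.44.56.48: descend 111110000010110000111000001100 ; hops seen [H3,H3,H2] ; pick H2
  add 248.44.48.0/20 -> H2 at depth 20
  add 201.112.0.0/12 -> H2 at depth 12
  Q 248.44.56.48: descend 111110000010110000111000001100 ; hops seen [H3,H3,H2,H2] ; pick H2
  add 248.44.56.0/24 -> H0 at depth 24
  del 0.0.0.0/0 (clear depth 0)
  del 201.0.0.0/8 (clear depth 8)
  add 248.44.56.48/28 -> H1 at depth 28

== LOOKUPS ==
["H2","H2","H2","H2","H2","H3","H3","H2","H2"]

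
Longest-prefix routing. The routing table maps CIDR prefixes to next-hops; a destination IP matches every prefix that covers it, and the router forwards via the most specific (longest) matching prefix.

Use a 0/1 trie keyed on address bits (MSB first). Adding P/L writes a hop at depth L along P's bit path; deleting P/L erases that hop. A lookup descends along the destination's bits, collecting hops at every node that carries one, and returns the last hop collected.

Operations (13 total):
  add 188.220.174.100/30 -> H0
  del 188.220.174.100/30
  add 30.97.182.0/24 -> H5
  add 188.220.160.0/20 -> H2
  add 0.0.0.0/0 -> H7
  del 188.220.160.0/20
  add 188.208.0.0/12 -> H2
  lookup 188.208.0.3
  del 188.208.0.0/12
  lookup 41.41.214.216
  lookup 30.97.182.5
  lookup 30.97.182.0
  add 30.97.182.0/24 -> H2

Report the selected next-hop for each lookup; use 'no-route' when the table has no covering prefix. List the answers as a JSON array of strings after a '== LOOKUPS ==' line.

Process each operation:
  add 188.220.174.100/30 -> H0 at depth 30
  - 188.220.174.100/30 clear@30
  add 30.97.182.0/24 -> H5 at depth 24
  add 188.220.160.0/20 -> H2 at depth 20
  add 0.0.0.0/0 -> H7 at depth 0
  - 188.220.160.0/20 clear@20
  add 188.208.0.0/12 -> H2 at depth 12
  Q 188.208.0.3: descend 101111001101 ; hops seen [H7,H2] ; pick H2
  - 188.208.0.0/12 clear@12
  Q 41.41.214.216: descend 00 ; hops seen [H7] ; pick H7
  Q 30.97.182.5: descend 000111100110000110110110 ; hops seen [H7,H5] ; pick H5
  Q 30.97.182.0: descend 000111100110000110110110 ; hops seen [H7,H5] ; pick H5
  add 30.97.182.0/24 -> H2 at depth 24

== LOOKUPS ==
["H2","H7","H5","H5"]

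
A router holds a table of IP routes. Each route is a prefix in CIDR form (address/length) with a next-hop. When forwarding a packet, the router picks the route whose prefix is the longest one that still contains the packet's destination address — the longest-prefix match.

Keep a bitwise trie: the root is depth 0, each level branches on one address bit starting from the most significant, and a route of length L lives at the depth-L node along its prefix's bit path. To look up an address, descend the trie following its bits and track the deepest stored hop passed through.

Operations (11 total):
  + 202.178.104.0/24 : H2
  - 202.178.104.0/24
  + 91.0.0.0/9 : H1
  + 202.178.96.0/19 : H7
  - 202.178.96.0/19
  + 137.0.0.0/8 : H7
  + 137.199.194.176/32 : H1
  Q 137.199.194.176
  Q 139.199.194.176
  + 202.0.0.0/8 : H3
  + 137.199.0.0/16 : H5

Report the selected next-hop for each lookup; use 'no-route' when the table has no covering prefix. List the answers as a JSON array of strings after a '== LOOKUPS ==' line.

Process each operation:
  add 202.178.104.0/24 -> H2 at depth 24
  - 202.178.104.0/24 clear@24
  add 91.0.0.0/9 -> H1 at depth 9
  add 202.178.96.0/19 -> H7 at depth 19
  - 202.178.96.0/19 clear@19
  add 137.0.0.0/8 -> H7 at depth 8
  add 137.199.194.176/32 -> H1 at depth 32
  Q 137.199.194.176: descend 10001001110001111100001010110000 ; hops seen [H7,H1] ; pick H1
  Q 139.199.194.176: descend 100010 ; hops seen [∅] ; pick no-route
  add 202.0.0.0/8 -> H3 at depth 8
  add 137.199.0.0/16 -> H5 at depth 16

== LOOKUPS ==
["H1","no-route"]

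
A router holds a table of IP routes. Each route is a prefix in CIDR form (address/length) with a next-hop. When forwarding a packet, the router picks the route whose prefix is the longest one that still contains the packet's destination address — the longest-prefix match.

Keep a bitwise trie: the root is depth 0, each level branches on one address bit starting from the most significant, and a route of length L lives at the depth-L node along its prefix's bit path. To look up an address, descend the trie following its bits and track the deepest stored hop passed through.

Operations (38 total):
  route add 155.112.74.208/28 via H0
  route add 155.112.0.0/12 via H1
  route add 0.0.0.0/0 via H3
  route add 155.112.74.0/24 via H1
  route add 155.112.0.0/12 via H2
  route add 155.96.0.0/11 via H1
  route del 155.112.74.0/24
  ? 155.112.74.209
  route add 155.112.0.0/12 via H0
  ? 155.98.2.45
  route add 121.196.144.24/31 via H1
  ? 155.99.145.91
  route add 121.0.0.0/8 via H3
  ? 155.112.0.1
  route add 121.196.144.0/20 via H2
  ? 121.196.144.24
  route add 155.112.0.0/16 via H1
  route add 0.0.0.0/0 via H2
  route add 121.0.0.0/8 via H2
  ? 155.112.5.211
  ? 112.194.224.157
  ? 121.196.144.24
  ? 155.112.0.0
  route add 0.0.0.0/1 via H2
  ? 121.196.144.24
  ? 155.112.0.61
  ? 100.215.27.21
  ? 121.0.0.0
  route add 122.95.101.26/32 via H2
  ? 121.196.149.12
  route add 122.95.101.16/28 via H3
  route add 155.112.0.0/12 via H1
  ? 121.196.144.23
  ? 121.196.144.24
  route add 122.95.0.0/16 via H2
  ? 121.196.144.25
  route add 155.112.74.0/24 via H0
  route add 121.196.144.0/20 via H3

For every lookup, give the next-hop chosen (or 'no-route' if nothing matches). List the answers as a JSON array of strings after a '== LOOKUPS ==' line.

Trace:
  + 155.112.74.208/28 (H0) depth=28
  + 155.112.0.0/12 (H1) depth=12
  + 0.0.0.0/0 (H3) depth=0
  + 155.112.74.0/24 (H1) depth=24
  + 155.112.0.0/12 (H2) depth=12
  + 155.96.0.0/11 (H1) depth=11
  del 155.112.74.0/24 (clear depth 24)
  ? 155.112.74.209  path d0:H3→d1:-→d2:-→d3:-→d4:-→d5:-→d6:-→d7:-→d8:-→d9:-→d10:-→d11:H1→d12:H2→d13:-→d14:-→d15:-→d16:-→d17:-→d18:-→d19:-→d20:-→d21:-→d22:-→d23:-→d24:-→d25:-→d26:-→d27:-→d28:H0  best=H0
  + 155.112.0.0/12 (H0) depth=12
  ? 155.98.2.45  path d0:H3→d1:-→d2:-→d3:-→d4:-→d5:-→d6:-→d7:-→d8:-→d9:-→d10:-→d11:H1  best=H1
  + 121.196.144.24/31 (H1) depth=31
  ? 155.99.145.91  path d0:H3→d1:-→d2:-→d3:-→d4:-→d5:-→d6:-→d7:-→d8:-→d9:-→d10:-→d11:H1  best=H1
  + 121.0.0.0/8 (H3) depth=8
  ? 155.112.0.1  path d0:H3→d1:-→d2:-→d3:-→d4:-→d5:-→d6:-→d7:-→d8:-→d9:-→d10:-→d11:H1→d12:H0→d13:-→d14:-→d15:-→d16:-→d17:-  best=H0
  + 121.196.144.0/20 (H2) depth=20
  ? 121.196.144.24  path d0:H3→d1:-→d2:-→d3:-→d4:-→d5:-→d6:-→d7:-→d8:H3→d9:-→d10:-→d11:-→d12:-→d13:-→d14:-→d15:-→d16:-→d17:-→d18:-→d19:-→d20:H2→d21:-→d22:-→d23:-→d24:-→d25:-→d26:-→d27:-→d28:-→d29:-→d30:-→d31:H1  best=H1
  + 155.112.0.0/16 (H1) depth=16
  + 0.0.0.0/0 (H2) depth=0
  + 121.0.0.0/8 (H2) depth=8
  ? 155.112.5.211  path d0:H2→d1:-→d2:-→d3:-→d4:-→d5:-→d6:-→d7:-→d8:-→d9:-→d10:-→d11:H1→d12:H0→d13:-→d14:-→d15:-→d16:H1→d17:-  best=H1
  ? 112.194.224.157  path d0:H2→d1:-→d2:-→d3:-→d4:-  best=H2
  ? 121.196.144.24  path d0:H2→d1:-→d2:-→d3:-→d4:-→d5:-→d6:-→d7:-→d8:H2→d9:-→d10:-→d11:-→d12:-→d13:-→d14:-→d15:-→d16:-→d17:-→d18:-→d19:-→d20:H2→d21:-→d22:-→d23:-→d24:-→d25:-→d26:-→d27:-→d28:-→d29:-→d30:-→d31:H1  best=H1
  ? 155.112.0.0  path d0:H2→d1:-→d2:-→d3:-→d4:-→d5:-→d6:-→d7:-→d8:-→d9:-→d10:-→d11:H1→d12:H0→d13:-→d14:-→d15:-→d16:H1→d17:-  best=H1
  + 0.0.0.0/1 (H2) depth=1
  ? 121.196.144.24  path d0:H2→d1:H2→d2:-→d3:-→d4:-→d5:-→d6:-→d7:-→d8:H2→d9:-→d10:-→d11:-→d12:-→d13:-→d14:-→d15:-→d16:-→d17:-→d18:-→d19:-→d20:H2→d21:-→d22:-→d23:-→d24:-→d25:-→d26:-→d27:-→d28:-→d29:-→d30:-→d31:H1  best=H1
  ? 155.112.0.61  path d0:H2→d1:-→d2:-→d3:-→d4:-→d5:-→d6:-→d7:-→d8:-→d9:-→d10:-→d11:H1→d12:H0→d13:-→d14:-→d15:-→d16:H1→d17:-  best=H1
  ? 100.215.27.21  path d0:H2→d1:H2→d2:-→d3:-  best=H2
  ? 121.0.0.0  path d0:H2→d1:H2→d2:-→d3:-→d4:-→d5:-→d6:-→d7:-→d8:H2  best=H2
  + 122.95.101.26/32 (H2) depth=32
  ? 121.196.149.12  path d0:H2→d1:H2→d2:-→d3:-→d4:-→d5:-→d6:-→d7:-→d8:H2→d9:-→d10:-→d11:-→d12:-→d13:-→d14:-→d15:-→d16:-→d17:-→d18:-→d19:-→d20:H2→d21:-  best=H2
  + 122.95.101.16/28 (H3) depth=28
  + 155.112.0.0/12 (H1) depth=12
  ? 121.196.144.23  path d0:H2→d1:H2→d2:-→d3:-→d4:-→d5:-→d6:-→d7:-→d8:H2→d9:-→d10:-→d11:-→d12:-→d13:-→d14:-→d15:-→d16:-→d17:-→d18:-→d19:-→d20:H2→d21:-→d22:-→d23:-→d24:-→d25:-→d26:-→d27:-→d28:-  best=H2
  ? 121.196.144.24  path d0:H2→d1:H2→d2:-→d3:-→d4:-→d5:-→d6:-→d7:-→d8:H2→d9:-→d10:-→d11:-→d12:-→d13:-→d14:-→d15:-→d16:-→d17:-→d18:-→d19:-→d20:H2→d21:-→d22:-→d23:-→d24:-→d25:-→d26:-→d27:-→d28:-→d29:-→d30:-→d31:H1  best=H1
  + 122.95.0.0/16 (H2) depth=16
  ? 121.196.144.25  path d0:H2→d1:H2→d2:-→d3:-→d4:-→d5:-→d6:-→d7:-→d8:H2→d9:-→d10:-→d11:-→d12:-→d13:-→d14:-→d15:-→d16:-→d17:-→d18:-→d19:-→d20:H2→d21:-→d22:-→d23:-→d24:-→d25:-→d26:-→d27:-→d28:-→d29:-→d30:-→d31:H1  best=H1
  + 155.112.74.0/24 (H0) depth=24
  + 121.196.144.0/20 (H3) depth=20

== LOOKUPS ==
["H0","H1","H1","H0","H1","H1","H2","H1","H1","H1","H1","H2","H2","H2","H2","H1","H1"]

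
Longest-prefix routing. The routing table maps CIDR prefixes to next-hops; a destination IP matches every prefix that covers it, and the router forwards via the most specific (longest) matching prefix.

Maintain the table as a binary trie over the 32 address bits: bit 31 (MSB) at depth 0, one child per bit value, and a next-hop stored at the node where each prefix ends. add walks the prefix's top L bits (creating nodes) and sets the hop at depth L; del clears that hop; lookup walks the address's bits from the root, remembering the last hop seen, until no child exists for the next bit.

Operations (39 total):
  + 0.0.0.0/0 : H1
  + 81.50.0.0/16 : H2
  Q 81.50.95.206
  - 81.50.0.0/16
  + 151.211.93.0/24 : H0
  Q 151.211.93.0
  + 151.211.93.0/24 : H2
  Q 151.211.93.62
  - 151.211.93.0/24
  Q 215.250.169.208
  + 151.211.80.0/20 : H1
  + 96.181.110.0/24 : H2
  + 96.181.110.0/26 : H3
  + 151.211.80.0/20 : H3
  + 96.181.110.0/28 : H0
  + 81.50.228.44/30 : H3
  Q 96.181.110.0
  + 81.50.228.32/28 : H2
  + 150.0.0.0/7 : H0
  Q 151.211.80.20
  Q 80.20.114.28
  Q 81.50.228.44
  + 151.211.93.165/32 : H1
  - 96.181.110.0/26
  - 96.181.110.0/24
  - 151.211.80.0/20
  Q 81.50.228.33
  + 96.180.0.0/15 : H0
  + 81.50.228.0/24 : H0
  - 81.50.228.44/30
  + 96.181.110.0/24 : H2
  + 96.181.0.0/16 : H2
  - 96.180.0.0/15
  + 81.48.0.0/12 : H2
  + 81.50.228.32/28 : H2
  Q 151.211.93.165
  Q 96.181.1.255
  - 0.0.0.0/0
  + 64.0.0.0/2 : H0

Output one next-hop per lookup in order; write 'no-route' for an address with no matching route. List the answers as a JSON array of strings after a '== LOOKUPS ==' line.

Trace:
  + 0.0.0.0/0 (H1) depth=0
  + 81.50.0.0/16 (H2) depth=16
  lookup 81.50.95.206: bits 0101000100110010 walk d0:H1→d1:-→d2:-→d3:-→d4:-→d5:-→d6:-→d7:-→d8:-→d9:-→d10:-→d11:-→d12:-→d13:-→d14:-→d15:-→d16:H2 -> H2
  del 81.50.0.0/16 (clear depth 16)
  + 151.211.93.0/24 (H0) depth=24
  lookup 151.211.93.0: bits 100101111101001101011101 walk d0:H1→d1:-→d2:-→d3:-→d4:-→d5:-→d6:-→d7:-→d8:-→d9:-→d10:-→d11:-→d12:-→d13:-→d14:-→d15:-→d16:-→d17:-→d18:-→d19:-→d20:-→d21:-→d22:-→d23:-→d24:H0 -> H0
  + 151.211.93.0/24 (H2) depth=24
  lookup 151.211.93.62: bits 100101111101001101011101 walk d0:H1→d1:-→d2:-→d3:-→d4:-→d5:-→d6:-→d7:-→d8:-→d9:-→d10:-→d11:-→d12:-→d13:-→d14:-→d15:-→d16:-→d17:-→d18:-→d19:-→d20:-→d21:-→d22:-→d23:-→d24:H2 -> H2
  del 151.211.93.0/24 (clear depth 24)
  lookup 215.250.169.208: bits 1 walk d0:H1→d1:- -> H1
  + 151.211.80.0/20 (H1) depth=20
  + 96.181.110.0/24 (H2) depth=24
  + 96.181.110.0/26 (H3) depth=26
  + 151.211.80.0/20 (H3) depth=20
  + 96.181.110.0/28 (H0) depth=28
  + 81.50.228.44/30 (H3) depth=30
  lookup 96.181.110.0: bits 0110000010110101011011100000 walk d0:H1→d1:-→d2:-→d3:-→d4:-→d5:-→d6:-→d7:-→d8:-→d9:-→d10:-→d11:-→d12:-→d13:-→d14:-→d15:-→d16:-→d17:-→d18:-→d19:-→d20:-→d21:-→d22:-→d23:-→d24:H2→d25:-→d26:H3→d27:-→d28:H0 -> H0
  + 81.50.228.32/28 (H2) depth=28
  + 150.0.0.0/7 (H0) depth=7
  lookup 151.211.80.20: bits 10010111110100110101 walk d0:H1→d1:-→d2:-→d3:-→d4:-→d5:-→d6:-→d7:H0→d8:-→d9:-→d10:-→d11:-→d12:-→d13:-→d14:-→d15:-→d16:-→d17:-→d18:-→d19:-→d20:H3 -> H3
  lookup 80.20.114.28: bits 0101000 walk d0:H1→d1:-→d2:-→d3:-→d4:-→d5:-→d6:-→d7:- -> H1
  lookup 81.50.228.44: bits 010100010011001011100100001011 walk d0:H1→d1:-→d2:-→d3:-→d4:-→d5:-→d6:-→d7:-→d8:-→d9:-→d10:-→d11:-→d12:-→d13:-→d14:-→d15:-→d16:-→d17:-→d18:-→d19:-→d20:-→d21:-→d22:-→d23:-→d24:-→d25:-→d26:-→d27:-→d28:H2→d29:-→d30:H3 -> H3
  + 151.211.93.165/32 (H1) depth=32
  del 96.181.110.0/26 (clear depth 26)
  del 96.181.110.0/24 (clear depth 24)
  del 151.211.80.0/20 (clear depth 20)
  lookup 81.50.228.33: bits 0101000100110010111001000010 walk d0:H1→d1:-→d2:-→d3:-→d4:-→d5:-→d6:-→d7:-→d8:-→d9:-→d10:-→d11:-→d12:-→d13:-→d14:-→d15:-→d16:-→d17:-→d18:-→d19:-→d20:-→d21:-→d22:-→d23:-→d24:-→d25:-→d26:-→d27:-→d28:H2 -> H2
  + 96.180.0.0/15 (H0) depth=15
  + 81.50.228.0/24 (H0) depth=24
  del 81.50.228.44/30 (clear depth 30)
  + 96.181.110.0/24 (H2) depth=24
  + 96.181.0.0/16 (H2) depth=16
  del 96.180.0.0/15 (clear depth 15)
  + 81.48.0.0/12 (H2) depth=12
  + 81.50.228.32/28 (H2) depth=28
  lookup 151.211.93.165: bits 10010111110100110101110110100101 walk d0:H1→d1:-→d2:-→d3:-→d4:-→d5:-→d6:-→d7:H0→d8:-→d9:-→d10:-→d11:-→d12:-→d13:-→d14:-→d15:-→d16:-→d17:-→d18:-→d19:-→d20:-→d21:-→d22:-→d23:-→d24:-→d25:-→d26:-→d27:-→d28:-→d29:-→d30:-→d31:-→d32:H1 -> H1
  lookup 96.181.1.255: bits 01100000101101010 walk d0:H1→d1:-→d2:-→d3:-→d4:-→d5:-→d6:-→d7:-→d8:-→d9:-→d10:-→d11:-→d12:-→d13:-→d14:-→d15:-→d16:H2→d17:- -> H2
  del 0.0.0.0/0 (clear depth 0)
  + 64.0.0.0/2 (H0) depth=2

== LOOKUPS ==
["H2","H0","H2","H1","H0","H3","H1","H3","H2","H1","H2"]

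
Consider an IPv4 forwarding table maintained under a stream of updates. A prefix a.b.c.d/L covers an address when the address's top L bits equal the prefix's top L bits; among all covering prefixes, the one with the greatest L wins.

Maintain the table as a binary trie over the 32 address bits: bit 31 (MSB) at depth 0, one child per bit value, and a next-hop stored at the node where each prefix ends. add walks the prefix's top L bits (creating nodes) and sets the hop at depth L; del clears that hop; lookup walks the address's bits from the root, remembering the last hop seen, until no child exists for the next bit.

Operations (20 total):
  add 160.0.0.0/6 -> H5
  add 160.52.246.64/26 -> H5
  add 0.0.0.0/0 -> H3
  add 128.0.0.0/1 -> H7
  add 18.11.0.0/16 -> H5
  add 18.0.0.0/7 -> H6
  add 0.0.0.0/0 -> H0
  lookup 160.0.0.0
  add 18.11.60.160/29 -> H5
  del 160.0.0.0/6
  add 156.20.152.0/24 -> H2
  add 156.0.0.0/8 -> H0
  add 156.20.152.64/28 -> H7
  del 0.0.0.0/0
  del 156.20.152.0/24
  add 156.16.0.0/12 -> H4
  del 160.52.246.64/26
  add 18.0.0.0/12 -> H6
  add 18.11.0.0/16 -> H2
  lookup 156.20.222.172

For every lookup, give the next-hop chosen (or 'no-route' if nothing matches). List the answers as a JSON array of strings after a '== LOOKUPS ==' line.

Apply in order:
  add 160.0.0.0/6 -> H5 at depth 6
  add 160.52.246.64/26 -> H5 at depth 26
  add 0.0.0.0/0 -> H3 at depth 0
  add 128.0.0.0/1 -> H7 at depth 1
  add 18.11.0.0/16 -> H5 at depth 16
  add 18.0.0.0/7 -> H6 at depth 7
  add 0.0.0.0/0 -> H0 at depth 0
  lookup 160.0.0.0: bits 1010000000 walk d0:H0→d1:H7→d2:-→d3:-→d4:-→d5:-→d6:H5→d7:-→d8:-→d9:-→d10:- -> H5
  add 18.11.60.160/29 -> H5 at depth 29
  del 160.0.0.0/6 (clear depth 6)
  add 156.20.152.0/24 -> H2 at depth 24
  add 156.0.0.0/8 -> H0 at depth 8
  add 156.20.152.64/28 -> H7 at depth 28
  del 0.0.0.0/0 (clear depth 0)
  del 156.20.152.0/24 (clear depth 24)
  add 156.16.0.0/12 -> H4 at depth 12
  del 160.52.246.64/26 (clear depth 26)
  add 18.0.0.0/12 -> H6 at depth 12
  add 18.11.0.0/16 -> H2 at depth 16
  lookup 156.20.222.172: bits 10011100000101001 walk d0:-→d1:H7→d2:-→d3:-→d4:-→d5:-→d6:-→d7:-→d8:H0→d9:-→d10:-→d11:-→d12:H4→d13:-→d14:-→d15:-→d16:-→d17:- -> H4

== LOOKUPS ==
["H5","H4"]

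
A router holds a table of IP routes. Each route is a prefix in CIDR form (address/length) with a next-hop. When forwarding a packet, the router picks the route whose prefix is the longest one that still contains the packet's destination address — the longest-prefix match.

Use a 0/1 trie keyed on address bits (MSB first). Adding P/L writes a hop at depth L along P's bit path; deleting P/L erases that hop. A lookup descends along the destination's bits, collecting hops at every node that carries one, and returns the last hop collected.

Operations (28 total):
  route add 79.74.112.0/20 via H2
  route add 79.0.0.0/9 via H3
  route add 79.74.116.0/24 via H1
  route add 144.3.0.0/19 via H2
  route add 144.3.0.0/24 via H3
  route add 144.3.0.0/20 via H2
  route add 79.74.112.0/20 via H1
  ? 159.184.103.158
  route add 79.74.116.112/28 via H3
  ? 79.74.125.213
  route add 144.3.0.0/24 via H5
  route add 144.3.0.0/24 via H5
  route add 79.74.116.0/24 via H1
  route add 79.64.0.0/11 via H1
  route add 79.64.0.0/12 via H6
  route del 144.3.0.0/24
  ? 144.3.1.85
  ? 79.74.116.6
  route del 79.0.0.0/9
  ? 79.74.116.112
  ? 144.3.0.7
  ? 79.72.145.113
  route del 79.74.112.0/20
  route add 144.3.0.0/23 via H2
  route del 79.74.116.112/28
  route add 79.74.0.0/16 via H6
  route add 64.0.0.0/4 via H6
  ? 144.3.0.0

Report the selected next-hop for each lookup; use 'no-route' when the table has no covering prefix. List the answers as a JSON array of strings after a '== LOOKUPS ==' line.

Process each operation:
  + 79.74.112.0/20 (H2) depth=20
  + 79.0.0.0/9 (H3) depth=9
  + 79.74.116.0/24 (H1) depth=24
  + 144.3.0.0/19 (H2) depth=19
  + 144.3.0.0/24 (H3) depth=24
  + 144.3.0.0/20 (H2) depth=20
  + 79.74.112.0/20 (H1) depth=20
  lookup 159.184.103.158: bits 1001 walk d0:-→d1:-→d2:-→d3:-→d4:- -> no-route
  + 79.74.116.112/28 (H3) depth=28
  lookup 79.74.125.213: bits 01001111010010100111 walk d0:-→d1:-→d2:-→d3:-→d4:-→d5:-→d6:-→d7:-→d8:-→d9:H3→d10:-→d11:-→d12:-→d13:-→d14:-→d15:-→d16:-→d17:-→d18:-→d19:-→d20:H1 -> H1
  + 144.3.0.0/24 (H5) depth=24
  + 144.3.0.0/24 (H5) depth=24
  + 79.74.116.0/24 (H1) depth=24
  + 79.64.0.0/11 (H1) depth=11
  + 79.64.0.0/12 (H6) depth=12
  - 144.3.0.0/24 clear@24
  lookup 144.3.1.85: bits 10010000000000110000000 walk d0:-→d1:-→d2:-→d3:-→d4:-→d5:-→d6:-→d7:-→d8:-→d9:-→d10:-→d11:-→d12:-→d13:-→d14:-→d15:-→d16:-→d17:-→d18:-→d19:H2→d20:H2→d21:-→d22:-→d23:- -> H2
  lookup 79.74.116.6: bits 0100111101001010011101000 walk d0:-→d1:-→d2:-→d3:-→d4:-→d5:-→d6:-→d7:-→d8:-→d9:H3→d10:-→d11:H1→d12:H6→d13:-→d14:-→d15:-→d16:-→d17:-→d18:-→d19:-→d20:H1→d21:-→d22:-→d23:-→d24:H1→d25:- -> H1
  - 79.0.0.0/9 clear@9
  lookup 79.74.116.112: bits 0100111101001010011101000111 walk d0:-→d1:-→d2:-→d3:-→d4:-→d5:-→d6:-→d7:-→d8:-→d9:-→d10:-→d11:H1→d12:H6→d13:-→d14:-→d15:-→d16:-→d17:-→d18:-→d19:-→d20:H1→d21:-→d22:-→d23:-→d24:H1→d25:-→d26:-→d27:-→d28:H3 -> H3
  lookup 144.3.0.7: bits 100100000000001100000000 walk d0:-→d1:-→d2:-→d3:-→d4:-→d5:-→d6:-→d7:-→d8:-→d9:-→d10:-→d11:-→d12:-→d13:-→d14:-→d15:-→d16:-→d17:-→d18:-→d19:H2→d20:H2→d21:-→d22:-→d23:-→d24:- -> H2
  lookup 79.72.145.113: bits 01001111010010 walk d0:-→d1:-→d2:-→d3:-→d4:-→d5:-→d6:-→d7:-→d8:-→d9:-→d10:-→d11:H1→d12:H6→d13:-→d14:- -> H6
  - 79.74.112.0/20 clear@20
  + 144.3.0.0/23 (H2) depth=23
  - 79.74.116.112/28 clear@28
  + 79.74.0.0/16 (H6) depth=16
  + 64.0.0.0/4 (H6) depth=4
  lookup 144.3.0.0: bits 100100000000001100000000 walk d0:-→d1:-→d2:-→d3:-→d4:-→d5:-→d6:-→d7:-→d8:-→d9:-→d10:-→d11:-→d12:-→d13:-→d14:-→d15:-→d16:-→d17:-→d18:-→d19:H2→d20:H2→d21:-→d22:-→d23:H2→d24:- -> H2

== LOOKUPS ==
["no-route","H1","H2","H1","H3","H2","H6","H2"]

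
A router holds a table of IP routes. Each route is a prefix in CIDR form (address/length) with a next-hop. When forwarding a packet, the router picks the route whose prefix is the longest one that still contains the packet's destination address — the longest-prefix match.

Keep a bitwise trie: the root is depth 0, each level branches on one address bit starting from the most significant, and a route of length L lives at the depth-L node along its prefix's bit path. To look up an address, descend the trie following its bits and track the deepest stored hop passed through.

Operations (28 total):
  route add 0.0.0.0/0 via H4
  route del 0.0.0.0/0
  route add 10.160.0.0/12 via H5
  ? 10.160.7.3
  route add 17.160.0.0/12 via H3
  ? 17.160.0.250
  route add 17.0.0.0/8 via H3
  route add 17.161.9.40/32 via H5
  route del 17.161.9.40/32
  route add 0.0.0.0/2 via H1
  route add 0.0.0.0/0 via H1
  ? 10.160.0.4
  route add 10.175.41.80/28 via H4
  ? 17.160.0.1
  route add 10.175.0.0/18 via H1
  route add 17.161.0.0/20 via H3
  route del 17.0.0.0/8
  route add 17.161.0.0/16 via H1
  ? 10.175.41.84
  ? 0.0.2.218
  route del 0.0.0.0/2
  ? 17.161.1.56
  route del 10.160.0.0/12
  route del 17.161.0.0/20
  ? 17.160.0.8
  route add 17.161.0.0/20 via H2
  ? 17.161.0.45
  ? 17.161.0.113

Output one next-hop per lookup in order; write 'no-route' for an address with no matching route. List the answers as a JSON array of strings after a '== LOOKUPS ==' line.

Trace:
  + 0.0.0.0/0 (H4) depth=0
  - 0.0.0.0/0 clear@0
  + 10.160.0.0/12 (H5) depth=12
  ? 10.160.7.3  path d0:-→d1:-→d2:-→d3:-→d4:-→d5:-→d6:-→d7:-→d8:-→d9:-→d10:-→d11:-→d12:H5  best=H5
  + 17.160.0.0/12 (H3) depth=12
  ? 17.160.0.250  path d0:-→d1:-→d2:-→d3:-→d4:-→d5:-→d6:-→d7:-→d8:-→d9:-→d10:-→d11:-→d12:H3  best=H3
  + 17.0.0.0/8 (H3) depth=8
  + 17.161.9.40/32 (H5) depth=32
  - 17.161.9.40/32 clear@32
  + 0.0.0.0/2 (H1) depth=2
  + 0.0.0.0/0 (H1) depth=0
  ? 10.160.0.4  path d0:H1→d1:-→d2:H1→d3:-→d4:-→d5:-→d6:-→d7:-→d8:-→d9:-→d10:-→d11:-→d12:H5  best=H5
  + 10.175.41.80/28 (H4) depth=28
  ? 17.160.0.1  path d0:H1→d1:-→d2:H1→d3:-→d4:-→d5:-→d6:-→d7:-→d8:H3→d9:-→d10:-→d11:-→d12:H3→d13:-→d14:-→d15:-  best=H3
  + 10.175.0.0/18 (H1) depth=18
  + 17.161.0.0/20 (H3) depth=20
  - 17.0.0.0/8 clear@8
  + 17.161.0.0/16 (H1) depth=16
  ? 10.175.41.84  path d0:H1→d1:-→d2:H1→d3:-→d4:-→d5:-→d6:-→d7:-→d8:-→d9:-→d10:-→d11:-→d12:H5→d13:-→d14:-→d15:-→d16:-→d17:-→d18:H1→d19:-→d20:-→d21:-→d22:-→d23:-→d24:-→d25:-→d26:-→d27:-→d28:H4  best=H4
  ? 0.0.2.218  path d0:H1→d1:-→d2:H1→d3:-→d4:-  best=H1
  - 0.0.0.0/2 clear@2
  ? 17.161.1.56  path d0:H1→d1:-→d2:-→d3:-→d4:-→d5:-→d6:-→d7:-→d8:-→d9:-→d10:-→d11:-→d12:H3→d13:-→d14:-→d15:-→d16:H1→d17:-→d18:-→d19:-→d20:H3  best=H3
  - 10.160.0.0/12 clear@12
  - 17.161.0.0/20 clear@20
  ? 17.160.0.8  path d0:H1→d1:-→d2:-→d3:-→d4:-→d5:-→d6:-→d7:-→d8:-→d9:-→d10:-→d11:-→d12:H3→d13:-→d14:-→d15:-  best=H3
  + 17.161.0.0/20 (H2) depth=20
  ? 17.161.0.45  path d0:H1→d1:-→d2:-→d3:-→d4:-→d5:-→d6:-→d7:-→d8:-→d9:-→d10:-→d11:-→d12:H3→d13:-→d14:-→d15:-→d16:H1→d17:-→d18:-→d19:-→d20:H2  best=H2
  ? 17.161.0.113  path d0:H1→d1:-→d2:-→d3:-→d4:-→d5:-→d6:-→d7:-→d8:-→d9:-→d10:-→d11:-→d12:H3→d13:-→d14:-→d15:-→d16:H1→d17:-→d18:-→d19:-→d20:H2  best=H2

== LOOKUPS ==
["H5","H3","H5","H3","H4","H1","H3","H3","H2","H2"]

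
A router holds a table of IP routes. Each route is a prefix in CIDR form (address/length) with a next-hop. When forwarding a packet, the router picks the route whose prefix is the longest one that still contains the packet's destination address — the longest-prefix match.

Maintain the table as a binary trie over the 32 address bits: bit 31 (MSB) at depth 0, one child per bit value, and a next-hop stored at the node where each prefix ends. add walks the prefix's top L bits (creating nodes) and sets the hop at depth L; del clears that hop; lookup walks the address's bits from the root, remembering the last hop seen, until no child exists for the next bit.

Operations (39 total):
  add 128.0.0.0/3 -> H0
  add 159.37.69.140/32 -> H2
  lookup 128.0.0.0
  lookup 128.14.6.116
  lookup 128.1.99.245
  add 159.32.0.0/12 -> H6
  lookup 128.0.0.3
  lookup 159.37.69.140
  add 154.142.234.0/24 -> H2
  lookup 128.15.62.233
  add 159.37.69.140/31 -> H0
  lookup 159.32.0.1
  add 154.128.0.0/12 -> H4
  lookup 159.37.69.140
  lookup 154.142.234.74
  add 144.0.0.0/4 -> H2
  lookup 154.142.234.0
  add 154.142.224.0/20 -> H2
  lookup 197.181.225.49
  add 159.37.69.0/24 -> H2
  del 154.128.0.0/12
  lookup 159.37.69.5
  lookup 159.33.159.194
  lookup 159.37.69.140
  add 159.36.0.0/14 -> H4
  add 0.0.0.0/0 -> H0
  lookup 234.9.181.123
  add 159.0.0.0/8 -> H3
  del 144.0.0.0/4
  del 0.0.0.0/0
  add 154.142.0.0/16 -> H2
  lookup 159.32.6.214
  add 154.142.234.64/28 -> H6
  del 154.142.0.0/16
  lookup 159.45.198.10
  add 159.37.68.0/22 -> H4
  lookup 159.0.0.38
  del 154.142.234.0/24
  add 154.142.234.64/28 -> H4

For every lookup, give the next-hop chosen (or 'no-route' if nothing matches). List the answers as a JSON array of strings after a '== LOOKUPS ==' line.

Trace:
  add 128.0.0.0/3 -> H0 at depth 3
  add 159.37.69.140/32 -> H2 at depth 32
  Q 128.0.0.0: descend 100 ; hops seen [H0] ; pick H0
  Q 128.14.6.116: descend 100 ; hops seen [H0] ; pick H0
  Q 128.1.99.245: descend 100 ; hops seen [H0] ; pick H0
  add 159.32.0.0/12 -> H6 at depth 12
  Q 128.0.0.3: descend 100 ; hops seen [H0] ; pick H0
  Q 159.37.69.140: descend 10011111001001010100010110001100 ; hops seen [H0,H6,H2] ; pick H2
  add 154.142.234.0/24 -> H2 at depth 24
  Q 128.15.62.233: descend 100 ; hops seen [H0] ; pick H0
  add 159.37.69.140/31 -> H0 at depth 31
  Q 159.32.0.1: descend 1001111100100 ; hops seen [H0,H6] ; pick H6
  add 154.128.0.0/12 -> H4 at depth 12
  Q 159.37.69.140: descend 10011111001001010100010110001100 ; hops seen [H0,H6,H0,H2] ; pick H2
  Q 154.142.234.74: descend 100110101000111011101010 ; hops seen [H0,H4,H2] ; pick H2
  add 144.0.0.0/4 -> H2 at depth 4
  Q 154.142.234.0: descend 100110101000111011101010 ; hops seen [H0,H2,H4,H2] ; pick H2
  add 154.142.224.0/20 -> H2 at depth 20
  Q 197.181.225.49: descend 1 ; hops seen [∅] ; pick no-route
  add 159.37.69.0/24 -> H2 at depth 24
  - 154.128.0.0/12 clear@12
  Q 159.37.69.5: descend 100111110010010101000101 ; hops seen [H0,H2,H6,H2] ; pick H2
  Q 159.33.159.194: descend 1001111100100 ; hops seen [H0,H2,H6] ; pick H6
  Q 159.37.69.140: descend 10011111001001010100010110001100 ; hops seen [H0,H2,H6,H2,H0,H2] ; pick H2
  add 159.36.0.0/14 -> H4 at depth 14
  add 0.0.0.0/0 -> H0 at depth 0
  Q 234.9.181.123: descend 1 ; hops seen [H0] ; pick H0
  add 159.0.0.0/8 -> H3 at depth 8
  - 144.0.0.0/4 clear@4
  - 0.0.0.0/0 clear@0
  add 154.142.0.0/16 -> H2 at depth 16
  Q 159.32.6.214: descend 1001111100100 ; hops seen [H0,H3,H6] ; pick H6
  add 154.142.234.64/28 -> H6 at depth 28
  - 154.142.0.0/16 clear@16
  Q 159.45.198.10: descend 100111110010 ; hops seen [H0,H3,H6] ; pick H6
  add 159.37.68.0/22 -> H4 at depth 22
  Q 159.0.0.38: descend 1001111100 ; hops seen [H0,H3] ; pick H3
  - 154.142.234.0/24 clear@24
  add 154.142.234.64/28 -> H4 at depth 28

== LOOKUPS ==
["H0","H0","H0","H0","H2","H0","H6","H2","H2","H2","no-route","H2","H6","H2","H0","H6","H6","H3"]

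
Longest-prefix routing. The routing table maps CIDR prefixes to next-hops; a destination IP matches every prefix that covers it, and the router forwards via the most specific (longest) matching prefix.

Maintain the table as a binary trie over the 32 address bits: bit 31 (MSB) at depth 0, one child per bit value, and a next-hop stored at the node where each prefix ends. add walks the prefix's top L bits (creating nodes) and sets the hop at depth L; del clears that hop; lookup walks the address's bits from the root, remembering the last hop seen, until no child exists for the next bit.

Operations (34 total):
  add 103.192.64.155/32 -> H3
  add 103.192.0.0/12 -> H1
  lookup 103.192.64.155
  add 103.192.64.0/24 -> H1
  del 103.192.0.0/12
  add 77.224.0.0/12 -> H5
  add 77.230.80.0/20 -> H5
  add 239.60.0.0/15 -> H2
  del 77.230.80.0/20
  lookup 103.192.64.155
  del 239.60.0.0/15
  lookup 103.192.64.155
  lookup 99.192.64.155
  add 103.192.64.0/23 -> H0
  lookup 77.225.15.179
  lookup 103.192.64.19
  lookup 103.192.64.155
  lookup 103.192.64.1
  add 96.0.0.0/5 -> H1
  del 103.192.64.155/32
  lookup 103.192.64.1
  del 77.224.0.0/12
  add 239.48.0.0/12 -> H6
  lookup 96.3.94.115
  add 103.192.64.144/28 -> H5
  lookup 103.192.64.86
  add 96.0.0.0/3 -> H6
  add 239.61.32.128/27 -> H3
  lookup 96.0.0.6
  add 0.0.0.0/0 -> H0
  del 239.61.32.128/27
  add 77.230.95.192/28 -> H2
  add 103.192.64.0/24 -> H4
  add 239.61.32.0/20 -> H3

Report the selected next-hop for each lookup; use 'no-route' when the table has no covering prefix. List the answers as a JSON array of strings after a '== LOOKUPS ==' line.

Trace:
  add 103.192.64.155/32 -> H3 at depth 32
  add 103.192.0.0/12 -> H1 at depth 12
  ? 103.192.64.155  path d0:-→d1:-→d2:-→d3:-→d4:-→d5:-→d6:-→d7:-→d8:-→d9:-→d10:-→d11:-→d12:H1→d13:-→d14:-→d15:-→d16:-→d17:-→d18:-→d19:-→d20:-→d21:-→d22:-→d23:-→d24:-→d25:-→d26:-→d27:-→d28:-→d29:-→d30:-→d31:-→d32:H3  best=H3
  add 103.192.64.0/24 -> H1 at depth 24
  - 103.192.0.0/12 clear@12
  add 77.224.0.0/12 -> H5 at depth 12
  add 77.230.80.0/20 -> H5 at depth 20
  add 239.60.0.0/15 -> H2 at depth 15
  - 77.230.80.0/20 clear@20
  ? 103.192.64.155  path d0:-→d1:-→d2:-→d3:-→d4:-→d5:-→d6:-→d7:-→d8:-→d9:-→d10:-→d11:-→d12:-→d13:-→d14:-→d15:-→d16:-→d17:-→d18:-→d19:-→d20:-→d21:-→d22:-→d23:-→d24:H1→d25:-→d26:-→d27:-→d28:-→d29:-→d30:-→d31:-→d32:H3  best=H3
  - 239.60.0.0/15 clear@15
  ? 103.192.64.155  path d0:-→d1:-→d2:-→d3:-→d4:-→d5:-→d6:-→d7:-→d8:-→d9:-→d10:-→d11:-→d12:-→d13:-→d14:-→d15:-→d16:-→d17:-→d18:-→d19:-→d20:-→d21:-→d22:-→d23:-→d24:H1→d25:-→d26:-→d27:-→d28:-→d29:-→d30:-→d31:-→d32:H3  best=H3
  ? 99.192.64.155  path d0:-→d1:-→d2:-→d3:-→d4:-→d5:-  best=no-route
  add 103.192.64.0/23 -> H0 at depth 23
  ? 77.225.15.179  path d0:-→d1:-→d2:-→d3:-→d4:-→d5:-→d6:-→d7:-→d8:-→d9:-→d10:-→d11:-→d12:H5→d13:-  best=H5
  ? 103.192.64.19  path d0:-→d1:-→d2:-→d3:-→d4:-→d5:-→d6:-→d7:-→d8:-→d9:-→d10:-→d11:-→d12:-→d13:-→d14:-→d15:-→d16:-→d17:-→d18:-→d19:-→d20:-→d21:-→d22:-→d23:H0→d24:H1  best=H1
  ? 103.192.64.155  path d0:-→d1:-→d2:-→d3:-→d4:-→d5:-→d6:-→d7:-→d8:-→d9:-→d10:-→d11:-→d12:-→d13:-→d14:-→d15:-→d16:-→d17:-→d18:-→d19:-→d20:-→d21:-→d22:-→d23:H0→d24:H1→d25:-→d26:-→d27:-→d28:-→d29:-→d30:-→d31:-→d32:H3  best=H3
  ? 103.192.64.1  path d0:-→d1:-→d2:-→d3:-→d4:-→d5:-→d6:-→d7:-→d8:-→d9:-→d10:-→d11:-→d12:-→d13:-→d14:-→d15:-→d16:-→d17:-→d18:-→d19:-→d20:-→d21:-→d22:-→d23:H0→d24:H1  best=H1
  add 96.0.0.0/5 -> H1 at depth 5
  - 103.192.64.155/32 clear@32
  ? 103.192.64.1  path d0:-→d1:-→d2:-→d3:-→d4:-→d5:H1→d6:-→d7:-→d8:-→d9:-→d10:-→d11:-→d12:-→d13:-→d14:-→d15:-→d16:-→d17:-→d18:-→d19:-→d20:-→d21:-→d22:-→d23:H0→d24:H1  best=H1
  - 77.224.0.0/12 clear@12
  add 239.48.0.0/12 -> H6 at depth 12
  ? 96.3.94.115  path d0:-→d1:-→d2:-→d3:-→d4:-→d5:H1  best=H1
  add 103.192.64.144/28 -> H5 at depth 28
  ? 103.192.64.86  path d0:-→d1:-→d2:-→d3:-→d4:-→d5:H1→d6:-→d7:-→d8:-→d9:-→d10:-→d11:-→d12:-→d13:-→d14:-→d15:-→d16:-→d17:-→d18:-→d19:-→d20:-→d21:-→d22:-→d23:H0→d24:H1  best=H1
  add 96.0.0.0/3 -> H6 at depth 3
  add 239.61.32.128/27 -> H3 at depth 27
  ? 96.0.0.6  path d0:-→d1:-→d2:-→d3:H6→d4:-→d5:H1  best=H1
  add 0.0.0.0/0 -> H0 at depth 0
  - 239.61.32.128/27 clear@27
  add 77.230.95.192/28 -> H2 at depth 28
  add 103.192.64.0/24 -> H4 at depth 24
  add 239.61.32.0/20 -> H3 at depth 20

== LOOKUPS ==
["H3","H3","H3","no-route","H5","H1","H3","H1","H1","H1","H1","H1"]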